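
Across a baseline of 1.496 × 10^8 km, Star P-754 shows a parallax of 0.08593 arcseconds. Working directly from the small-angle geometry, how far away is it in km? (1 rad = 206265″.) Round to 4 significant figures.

θ = 0.08593″ = 0.08593/206265 = 4.1660 × 10^-7 rad.
d = B/θ = (1.496 × 10^8) / (4.1660 × 10^-7) = 3.5910 × 10^14 km.

3.591 × 10^14 km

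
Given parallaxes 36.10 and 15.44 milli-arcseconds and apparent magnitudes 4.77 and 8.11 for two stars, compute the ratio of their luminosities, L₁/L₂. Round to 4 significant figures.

d₁ = 1/p₁ = 1/0.03610″ = 27.701 pc; d₂ = 1/p₂ = 1/0.01544″ = 64.767 pc.
M₁ = m₁ − 5 log₁₀ d₁ + 5 = 4.77 − 7.2125 + 5 = 2.5575.
M₂ = 8.11 − 9.0568 + 5 = 4.0532.
L₁/L₂ = 10^(0.4(M₂ − M₁)) = 10^(0.4 × 1.4957) = 10^0.59828 = 3.9653.

L₁/L₂ = 3.965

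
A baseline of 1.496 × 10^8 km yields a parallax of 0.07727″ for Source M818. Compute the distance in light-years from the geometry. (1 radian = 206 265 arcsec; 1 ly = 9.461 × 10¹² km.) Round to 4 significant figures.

θ = 0.07727″ = 0.07727/206265 = 3.7462 × 10^-7 rad.
d = B/θ = (1.496 × 10^8) / (3.7462 × 10^-7) = 3.9934 × 10^14 km = (3.9934 × 10^14) / (9.461 × 10^12) ly = 42.209 ly.

42.21 ly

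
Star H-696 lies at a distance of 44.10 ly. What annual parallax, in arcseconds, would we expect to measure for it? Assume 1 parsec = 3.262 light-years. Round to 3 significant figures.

0.0740 arcsec

d = 44.10 ly ÷ 3.262 = 13.519 pc.
p = 1/d = 1/13.519 = 0.07397 arcsec.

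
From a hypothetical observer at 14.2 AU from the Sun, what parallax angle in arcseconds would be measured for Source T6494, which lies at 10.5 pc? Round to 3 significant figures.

p (arcsec) = B (AU) / d (pc).
p = 14.2 / 10.5 = 1.3524 arcsec.

1.35 arcsec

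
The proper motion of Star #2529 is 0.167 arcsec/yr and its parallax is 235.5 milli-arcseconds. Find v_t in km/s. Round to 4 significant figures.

d = 1/p = 1/0.2355″ = 4.2463 pc.
v_t = 4.74 × μ × d = 4.74 × 0.167 × 4.2463 = 3.3613 km/s.

3.361 km/s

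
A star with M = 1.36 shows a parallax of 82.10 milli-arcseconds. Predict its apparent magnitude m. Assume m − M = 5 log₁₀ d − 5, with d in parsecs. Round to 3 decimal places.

m = 1.788

d = 1/p = 1/0.08210″ = 12.18 pc.
m − M = 5 log₁₀ d − 5 = 5 log₁₀(12.18) − 5 = 5.4282 − 5 = 0.4282.
m = M + (m − M) = 1.36 + 0.4282 = 1.788.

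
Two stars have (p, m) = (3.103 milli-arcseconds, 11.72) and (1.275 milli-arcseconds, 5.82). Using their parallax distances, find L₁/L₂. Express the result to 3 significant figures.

d₁ = 1/p₁ = 1/0.003103″ = 322.27 pc; d₂ = 1/p₂ = 1/0.001275″ = 784.31 pc.
M₁ = m₁ − 5 log₁₀ d₁ + 5 = 11.72 − 12.5411 + 5 = 4.1789.
M₂ = 5.82 − 14.4724 + 5 = -3.6524.
L₁/L₂ = 10^(0.4(M₂ − M₁)) = 10^(0.4 × (-7.8313)) = 10^(-3.13252) = 0.00073702.

L₁/L₂ = 0.000737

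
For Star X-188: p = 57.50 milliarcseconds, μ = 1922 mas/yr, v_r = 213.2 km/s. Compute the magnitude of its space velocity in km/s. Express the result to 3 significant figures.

266 km/s

d = 1/p = 1/0.05750″ = 17.391 pc.
μ = 1922 mas/yr = 1.922 ″/yr.
v_t = 4.740 μ d = 4.740 × 1.922 × 17.391 = 158.44 km/s.
v = √(v_r² + v_t²) = √(213.2² + 158.44²) = √70557.5 = 265.63 km/s.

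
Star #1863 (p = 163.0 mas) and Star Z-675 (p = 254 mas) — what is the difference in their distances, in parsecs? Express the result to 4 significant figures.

d_A = 1/0.1630″ = 6.135 pc; d_B = 1/0.2540″ = 3.937 pc.
|d_B − d_A| = |3.937 − 6.135| = 2.198 pc.

2.198 pc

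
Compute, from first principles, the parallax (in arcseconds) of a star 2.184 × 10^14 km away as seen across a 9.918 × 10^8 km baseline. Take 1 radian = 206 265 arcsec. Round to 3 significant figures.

0.937 arcsec

θ ≈ B/d = (9.918 × 10^8) / (2.184 × 10^14) = 4.5412 × 10^-6 rad.
In arcseconds: 4.5412 × 10^-6 × 206265 = 0.93669″.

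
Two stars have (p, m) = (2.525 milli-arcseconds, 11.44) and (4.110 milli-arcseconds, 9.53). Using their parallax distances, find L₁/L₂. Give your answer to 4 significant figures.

d₁ = 1/p₁ = 1/0.002525″ = 396.04 pc; d₂ = 1/p₂ = 1/0.004110″ = 243.31 pc.
M₁ = m₁ − 5 log₁₀ d₁ + 5 = 11.44 − 12.9887 + 5 = 3.4513.
M₂ = 9.53 − 11.9308 + 5 = 2.5992.
L₁/L₂ = 10^(0.4(M₂ − M₁)) = 10^(0.4 × (-0.8521)) = 10^(-0.34084) = 0.4562.

L₁/L₂ = 0.4562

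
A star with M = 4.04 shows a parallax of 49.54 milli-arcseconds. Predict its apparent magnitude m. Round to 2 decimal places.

m = 5.57

d = 1/p = 1/0.04954″ = 20.186 pc.
m − M = 5 log₁₀ d − 5 = 5 log₁₀(20.186) − 5 = 6.5253 − 5 = 1.5253.
m = M + (m − M) = 4.04 + 1.5253 = 5.57.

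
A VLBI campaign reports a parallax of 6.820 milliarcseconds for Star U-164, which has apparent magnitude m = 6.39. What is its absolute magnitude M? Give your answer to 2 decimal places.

d = 1/p = 1/0.006820″ = 146.63 pc.
m − M = 5 log₁₀(146.63) − 5 = 10.8311 − 5 = 5.8311.
M = m − (m − M) = 6.39 − 5.8311 = 0.56.

M = 0.56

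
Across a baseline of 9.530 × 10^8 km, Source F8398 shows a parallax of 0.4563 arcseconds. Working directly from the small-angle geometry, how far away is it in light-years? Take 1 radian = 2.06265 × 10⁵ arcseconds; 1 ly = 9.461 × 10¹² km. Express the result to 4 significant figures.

θ = 0.4563″ = 0.4563/206265 = 2.2122 × 10^-6 rad.
d = B/θ = (9.530 × 10^8) / (2.2122 × 10^-6) = 4.3079 × 10^14 km = (4.3079 × 10^14) / (9.461 × 10^12) ly = 45.533 ly.

45.53 ly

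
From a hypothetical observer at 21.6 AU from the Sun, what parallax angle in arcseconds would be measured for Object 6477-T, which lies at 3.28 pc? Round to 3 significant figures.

6.59 arcsec

p (arcsec) = B (AU) / d (pc).
p = 21.6 / 3.28 = 6.5854 arcsec.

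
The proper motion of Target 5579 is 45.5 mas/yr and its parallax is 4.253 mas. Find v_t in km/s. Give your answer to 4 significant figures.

50.71 km/s

d = 1/p = 1/0.004253″ = 235.13 pc.
μ = 45.5 mas/yr = 0.0455 ″/yr.
v_t = 4.74 × μ × d = 4.74 × 0.0455 × 235.13 = 50.71 km/s.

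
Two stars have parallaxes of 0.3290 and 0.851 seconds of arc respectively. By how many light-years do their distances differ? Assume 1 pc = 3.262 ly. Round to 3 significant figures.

6.08 ly

d_A = 1/0.3290″ = 3.0395 pc; d_B = 1/0.8510″ = 1.1751 pc.
|d_B − d_A| = |1.1751 − 3.0395| = 1.8644 pc = 1.8644 × 3.262 ly = 6.0817 ly.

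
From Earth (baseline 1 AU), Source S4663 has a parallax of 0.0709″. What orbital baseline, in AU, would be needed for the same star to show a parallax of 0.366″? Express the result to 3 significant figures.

5.16 AU

Parallax scales linearly with baseline: p ∝ B, so B = p_target / p_Earth × 1 AU.
B = 0.366 / 0.0709 = 5.1622 AU.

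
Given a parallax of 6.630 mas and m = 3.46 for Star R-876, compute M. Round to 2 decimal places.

M = -2.43

d = 1/p = 1/0.006630″ = 150.83 pc.
m − M = 5 log₁₀(150.83) − 5 = 10.8924 − 5 = 5.8924.
M = m − (m − M) = 3.46 − 5.8924 = -2.43.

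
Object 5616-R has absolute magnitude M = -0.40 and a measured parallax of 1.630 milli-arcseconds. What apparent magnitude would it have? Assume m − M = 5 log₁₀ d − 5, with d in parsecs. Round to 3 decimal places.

d = 1/p = 1/0.001630″ = 613.5 pc.
m − M = 5 log₁₀ d − 5 = 5 log₁₀(613.5) − 5 = 13.9391 − 5 = 8.9391.
m = M + (m − M) = -0.40 + 8.9391 = 8.539.

m = 8.539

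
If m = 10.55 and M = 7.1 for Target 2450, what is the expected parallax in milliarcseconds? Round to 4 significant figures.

20.42 mas

m − M = 10.55 − 7.1 = 3.45.
d = 10^((m−M)/5 + 1) = 10^1.690 = 48.978 pc.
p = 1/d = 1/48.978 = 0.020417 arcsec = 20.417 mas.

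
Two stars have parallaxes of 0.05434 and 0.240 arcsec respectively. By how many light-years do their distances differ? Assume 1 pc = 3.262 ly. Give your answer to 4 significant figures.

d_A = 1/0.05434″ = 18.403 pc; d_B = 1/0.2400″ = 4.1667 pc.
|d_B − d_A| = |4.1667 − 18.403| = 14.236 pc = 14.236 × 3.262 ly = 46.438 ly.

46.44 ly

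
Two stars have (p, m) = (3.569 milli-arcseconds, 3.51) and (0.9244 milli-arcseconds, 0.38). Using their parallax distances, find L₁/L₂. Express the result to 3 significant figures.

L₁/L₂ = 0.00376

d₁ = 1/p₁ = 1/0.003569″ = 280.19 pc; d₂ = 1/p₂ = 1/0.0009244″ = 1081.8 pc.
M₁ = m₁ − 5 log₁₀ d₁ + 5 = 3.51 − 12.2373 + 5 = -3.7273.
M₂ = 0.38 − 15.1707 + 5 = -9.7907.
L₁/L₂ = 10^(0.4(M₂ − M₁)) = 10^(0.4 × (-6.0634)) = 10^(-2.42536) = 0.0037553.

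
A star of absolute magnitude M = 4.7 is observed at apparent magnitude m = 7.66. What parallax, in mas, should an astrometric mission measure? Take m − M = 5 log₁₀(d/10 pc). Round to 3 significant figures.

m − M = 7.66 − 4.7 = 2.96.
d = 10^((m−M)/5 + 1) = 10^1.592 = 39.084 pc.
p = 1/d = 1/39.084 = 0.025586 arcsec = 25.586 mas.

25.6 mas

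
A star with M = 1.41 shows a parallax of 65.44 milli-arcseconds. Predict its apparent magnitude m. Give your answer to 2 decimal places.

m = 2.33

d = 1/p = 1/0.06544″ = 15.281 pc.
m − M = 5 log₁₀ d − 5 = 5 log₁₀(15.281) − 5 = 5.9208 − 5 = 0.9208.
m = M + (m − M) = 1.41 + 0.9208 = 2.33.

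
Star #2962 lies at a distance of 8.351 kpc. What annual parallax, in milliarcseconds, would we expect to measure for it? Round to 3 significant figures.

d = 8.351 kpc = 8351 pc.
p = 1/d = 1/8351 = 0.00011975 arcsec.
= 0.00011975 × 1000 = 0.11975 mas.

0.120 mas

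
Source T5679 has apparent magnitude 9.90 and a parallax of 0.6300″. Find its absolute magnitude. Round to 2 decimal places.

d = 1/p = 1/0.6300″ = 1.5873 pc.
m − M = 5 log₁₀(1.5873) − 5 = 1.0033 − 5 = -3.9967.
M = m − (m − M) = 9.90 − (-3.9967) = 13.90.

M = 13.90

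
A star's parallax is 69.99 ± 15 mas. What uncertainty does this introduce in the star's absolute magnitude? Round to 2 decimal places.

σ_M = 0.47 mag

M = m − 5 log₁₀ d + 5 = m + 5 log₁₀ p + 5, so ∂M/∂p = 5/(p ln 10).
σ_M = (5/ln 10) · (σ_p/p) = 2.1715 × 15/69.99 = 2.1715 × 0.21432 = 0.4654.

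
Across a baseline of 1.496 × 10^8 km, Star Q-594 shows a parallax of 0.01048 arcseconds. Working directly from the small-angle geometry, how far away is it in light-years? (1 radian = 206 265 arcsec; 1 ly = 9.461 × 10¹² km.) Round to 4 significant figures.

311.2 ly

θ = 0.01048″ = 0.01048/206265 = 5.0808 × 10^-8 rad.
d = B/θ = (1.496 × 10^8) / (5.0808 × 10^-8) = 2.9444 × 10^15 km = (2.9444 × 10^15) / (9.461 × 10^12) ly = 311.21 ly.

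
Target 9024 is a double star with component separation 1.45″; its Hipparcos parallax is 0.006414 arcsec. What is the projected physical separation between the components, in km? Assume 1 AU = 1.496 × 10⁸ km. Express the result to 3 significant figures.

d = 1/p = 1/0.006414″ = 155.91 pc.
At distance d (pc), an angle of θ arcsec spans θ·d AU: s = 1.45 × 155.91 = 226.07 AU.
= 226.07 × 1.496 × 10⁸ km = 3.3820 × 10^10 km.

3.38 × 10^10 km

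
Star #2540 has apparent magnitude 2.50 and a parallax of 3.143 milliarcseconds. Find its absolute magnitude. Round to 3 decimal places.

d = 1/p = 1/0.003143″ = 318.17 pc.
m − M = 5 log₁₀(318.17) − 5 = 12.5133 − 5 = 7.5133.
M = m − (m − M) = 2.50 − 7.5133 = -5.013.

M = -5.013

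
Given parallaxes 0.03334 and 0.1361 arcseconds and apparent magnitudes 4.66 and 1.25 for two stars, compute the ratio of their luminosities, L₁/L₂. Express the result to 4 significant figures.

d₁ = 1/p₁ = 1/0.03334″ = 29.994 pc; d₂ = 1/p₂ = 1/0.1361″ = 7.3475 pc.
M₁ = m₁ − 5 log₁₀ d₁ + 5 = 4.66 − 7.3852 + 5 = 2.2748.
M₂ = 1.25 − 4.3307 + 5 = 1.9193.
L₁/L₂ = 10^(0.4(M₂ − M₁)) = 10^(0.4 × (-0.3555)) = 10^(-0.14220) = 0.72078.

L₁/L₂ = 0.7208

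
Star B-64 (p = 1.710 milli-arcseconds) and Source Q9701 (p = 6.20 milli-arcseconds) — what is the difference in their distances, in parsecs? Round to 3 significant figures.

424 pc

d_A = 1/0.001710″ = 584.8 pc; d_B = 1/0.006200″ = 161.29 pc.
|d_B − d_A| = |161.29 − 584.8| = 423.51 pc.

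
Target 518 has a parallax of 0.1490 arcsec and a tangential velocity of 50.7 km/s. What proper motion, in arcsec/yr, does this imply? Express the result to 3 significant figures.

d = 1/p = 1/0.1490″ = 6.7114 pc.
μ = v_t / (4.74 d) = 50.7 / (4.74 × 6.7114) = 50.7 / 31.812 = 1.5937 ″/yr.

1.59 arcsec/yr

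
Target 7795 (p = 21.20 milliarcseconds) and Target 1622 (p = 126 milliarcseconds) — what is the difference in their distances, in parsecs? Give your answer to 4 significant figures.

d_A = 1/0.02120″ = 47.17 pc; d_B = 1/0.1260″ = 7.9365 pc.
|d_B − d_A| = |7.9365 − 47.17| = 39.234 pc.

39.23 pc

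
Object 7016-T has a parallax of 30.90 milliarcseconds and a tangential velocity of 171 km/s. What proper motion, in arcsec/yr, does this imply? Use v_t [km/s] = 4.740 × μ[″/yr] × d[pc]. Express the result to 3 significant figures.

d = 1/p = 1/0.03090″ = 32.362 pc.
μ = v_t / (4.74 d) = 171 / (4.74 × 32.362) = 171 / 153.4 = 1.1147 ″/yr.

1.11 arcsec/yr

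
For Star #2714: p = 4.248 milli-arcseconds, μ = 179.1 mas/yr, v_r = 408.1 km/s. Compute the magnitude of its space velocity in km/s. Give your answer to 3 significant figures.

454 km/s

d = 1/p = 1/0.004248″ = 235.4 pc.
μ = 179.1 mas/yr = 0.1791 ″/yr.
v_t = 4.740 μ d = 4.740 × 0.1791 × 235.4 = 199.84 km/s.
v = √(v_r² + v_t²) = √(408.1² + 199.84²) = √206482 = 454.4 km/s.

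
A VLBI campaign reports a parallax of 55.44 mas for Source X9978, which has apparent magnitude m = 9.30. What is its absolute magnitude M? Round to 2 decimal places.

M = 8.02

d = 1/p = 1/0.05544″ = 18.038 pc.
m − M = 5 log₁₀(18.038) − 5 = 6.2809 − 5 = 1.2809.
M = m − (m − M) = 9.30 − 1.2809 = 8.02.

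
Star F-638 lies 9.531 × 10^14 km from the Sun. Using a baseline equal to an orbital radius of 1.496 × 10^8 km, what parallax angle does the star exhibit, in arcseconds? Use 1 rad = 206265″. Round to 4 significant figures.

θ ≈ B/d = (1.496 × 10^8) / (9.531 × 10^14) = 1.5696 × 10^-7 rad.
In arcseconds: 1.5696 × 10^-7 × 206265 = 0.032375″.

0.03238 arcsec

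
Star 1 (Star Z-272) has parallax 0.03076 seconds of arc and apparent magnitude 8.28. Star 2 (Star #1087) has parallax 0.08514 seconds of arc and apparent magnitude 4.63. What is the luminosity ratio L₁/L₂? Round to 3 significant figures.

L₁/L₂ = 0.266

d₁ = 1/p₁ = 1/0.03076″ = 32.51 pc; d₂ = 1/p₂ = 1/0.08514″ = 11.745 pc.
M₁ = m₁ − 5 log₁₀ d₁ + 5 = 8.28 − 7.5601 + 5 = 5.7199.
M₂ = 4.63 − 5.3493 + 5 = 4.2807.
L₁/L₂ = 10^(0.4(M₂ − M₁)) = 10^(0.4 × (-1.4392)) = 10^(-0.57568) = 0.26566.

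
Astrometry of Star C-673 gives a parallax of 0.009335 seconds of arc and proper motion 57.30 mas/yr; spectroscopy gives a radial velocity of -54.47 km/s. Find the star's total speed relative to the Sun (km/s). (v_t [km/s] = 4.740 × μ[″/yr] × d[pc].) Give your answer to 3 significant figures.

d = 1/p = 1/0.009335″ = 107.12 pc.
μ = 57.30 mas/yr = 0.05730 ″/yr.
v_t = 4.740 μ d = 4.740 × 0.05730 × 107.12 = 29.094 km/s.
v = √(v_r² + v_t²) = √((-54.47)² + 29.094²) = √3813.44 = 61.753 km/s.

61.8 km/s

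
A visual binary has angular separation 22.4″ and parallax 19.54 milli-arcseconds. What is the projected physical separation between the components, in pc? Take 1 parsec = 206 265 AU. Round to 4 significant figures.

d = 1/p = 1/0.01954″ = 51.177 pc.
At distance d (pc), an angle of θ arcsec spans θ·d AU: s = 22.4 × 51.177 = 1146.4 AU.
= 1146.4 / 206265 = 0.0055579 pc.

0.005558 pc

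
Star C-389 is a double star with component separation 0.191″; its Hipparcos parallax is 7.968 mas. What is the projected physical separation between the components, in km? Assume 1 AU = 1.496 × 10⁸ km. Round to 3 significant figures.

d = 1/p = 1/0.007968″ = 125.5 pc.
At distance d (pc), an angle of θ arcsec spans θ·d AU: s = 0.191 × 125.5 = 23.971 AU.
= 23.971 × 1.496 × 10⁸ km = 3.5861 × 10^9 km.

3.59 × 10^9 km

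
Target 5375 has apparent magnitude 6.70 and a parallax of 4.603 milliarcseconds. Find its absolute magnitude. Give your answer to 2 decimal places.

d = 1/p = 1/0.004603″ = 217.25 pc.
m − M = 5 log₁₀(217.25) − 5 = 11.6848 − 5 = 6.6848.
M = m − (m − M) = 6.70 − 6.6848 = 0.02.

M = 0.02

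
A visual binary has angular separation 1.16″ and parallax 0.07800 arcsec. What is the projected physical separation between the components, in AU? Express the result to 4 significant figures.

d = 1/p = 1/0.07800″ = 12.821 pc.
At distance d (pc), an angle of θ arcsec spans θ·d AU: s = 1.16 × 12.821 = 14.872 AU.

14.87 AU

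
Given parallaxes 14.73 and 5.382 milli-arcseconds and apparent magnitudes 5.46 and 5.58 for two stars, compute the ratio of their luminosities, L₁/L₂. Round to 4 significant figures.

L₁/L₂ = 0.1491

d₁ = 1/p₁ = 1/0.01473″ = 67.889 pc; d₂ = 1/p₂ = 1/0.005382″ = 185.8 pc.
M₁ = m₁ − 5 log₁₀ d₁ + 5 = 5.46 − 9.1590 + 5 = 1.3010.
M₂ = 5.58 − 11.3452 + 5 = -0.7652.
L₁/L₂ = 10^(0.4(M₂ − M₁)) = 10^(0.4 × (-2.0662)) = 10^(-0.82648) = 0.14911.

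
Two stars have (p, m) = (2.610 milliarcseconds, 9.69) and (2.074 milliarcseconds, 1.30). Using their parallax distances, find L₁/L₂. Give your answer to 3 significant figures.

L₁/L₂ = 0.000278

d₁ = 1/p₁ = 1/0.002610″ = 383.14 pc; d₂ = 1/p₂ = 1/0.002074″ = 482.16 pc.
M₁ = m₁ − 5 log₁₀ d₁ + 5 = 9.69 − 12.9168 + 5 = 1.7732.
M₂ = 1.30 − 13.4160 + 5 = -7.1160.
L₁/L₂ = 10^(0.4(M₂ − M₁)) = 10^(0.4 × (-8.8892)) = 10^(-3.55568) = 0.00027818.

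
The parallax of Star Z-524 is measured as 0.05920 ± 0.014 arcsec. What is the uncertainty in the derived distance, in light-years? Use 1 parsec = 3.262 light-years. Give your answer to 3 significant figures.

13.0 ly

d = 1/p, so σ_d = σ_p / p².
σ_d = 0.0140 / (0.05920)² = 0.0140 / 0.0035046 = 3.9947 pc = 3.9947 × 3.262 ly = 13.031 ly.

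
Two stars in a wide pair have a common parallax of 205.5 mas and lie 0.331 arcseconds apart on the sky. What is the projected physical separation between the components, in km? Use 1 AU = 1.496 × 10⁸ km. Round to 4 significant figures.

d = 1/p = 1/0.2055″ = 4.8662 pc.
At distance d (pc), an angle of θ arcsec spans θ·d AU: s = 0.331 × 4.8662 = 1.6107 AU.
= 1.6107 × 1.496 × 10⁸ km = 2.4096 × 10^8 km.

2.410 × 10^8 km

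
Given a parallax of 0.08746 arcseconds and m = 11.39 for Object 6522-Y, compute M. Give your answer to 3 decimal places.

M = 11.099

d = 1/p = 1/0.08746″ = 11.434 pc.
m − M = 5 log₁₀(11.434) − 5 = 5.2910 − 5 = 0.2910.
M = m − (m − M) = 11.39 − 0.2910 = 11.099.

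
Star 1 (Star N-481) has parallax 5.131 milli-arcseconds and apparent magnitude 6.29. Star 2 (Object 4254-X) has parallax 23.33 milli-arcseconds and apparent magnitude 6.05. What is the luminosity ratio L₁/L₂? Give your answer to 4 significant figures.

d₁ = 1/p₁ = 1/0.005131″ = 194.89 pc; d₂ = 1/p₂ = 1/0.02333″ = 42.863 pc.
M₁ = m₁ − 5 log₁₀ d₁ + 5 = 6.29 − 11.4489 + 5 = -0.1589.
M₂ = 6.05 − 8.1604 + 5 = 2.8896.
L₁/L₂ = 10^(0.4(M₂ − M₁)) = 10^(0.4 × 3.0485) = 10^1.21940 = 16.573.

L₁/L₂ = 16.57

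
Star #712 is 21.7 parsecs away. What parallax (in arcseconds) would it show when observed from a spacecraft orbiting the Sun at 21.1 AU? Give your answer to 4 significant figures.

0.9724 arcsec

p (arcsec) = B (AU) / d (pc).
p = 21.1 / 21.7 = 0.97235 arcsec.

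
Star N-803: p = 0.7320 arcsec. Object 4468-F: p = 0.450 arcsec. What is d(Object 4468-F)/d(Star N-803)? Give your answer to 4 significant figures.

1.627

Since d = 1/p, d_B/d_A = p_A/p_B.
= 0.7320 / 0.450 = 1.6267.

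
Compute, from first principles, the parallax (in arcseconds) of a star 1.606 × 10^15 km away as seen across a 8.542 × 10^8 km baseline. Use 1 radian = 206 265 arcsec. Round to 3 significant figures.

θ ≈ B/d = (8.542 × 10^8) / (1.606 × 10^15) = 5.3188 × 10^-7 rad.
In arcseconds: 5.3188 × 10^-7 × 206265 = 0.10971″.

0.110 arcsec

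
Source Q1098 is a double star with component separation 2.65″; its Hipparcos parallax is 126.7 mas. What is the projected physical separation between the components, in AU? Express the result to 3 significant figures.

d = 1/p = 1/0.1267″ = 7.8927 pc.
At distance d (pc), an angle of θ arcsec spans θ·d AU: s = 2.65 × 7.8927 = 20.916 AU.

20.9 AU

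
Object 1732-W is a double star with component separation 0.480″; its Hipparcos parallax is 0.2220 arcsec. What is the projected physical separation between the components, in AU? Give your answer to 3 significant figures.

2.16 AU

d = 1/p = 1/0.2220″ = 4.5045 pc.
At distance d (pc), an angle of θ arcsec spans θ·d AU: s = 0.480 × 4.5045 = 2.1622 AU.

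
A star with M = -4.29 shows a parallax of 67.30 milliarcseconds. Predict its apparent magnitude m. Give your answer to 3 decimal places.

m = -3.430

d = 1/p = 1/0.06730″ = 14.859 pc.
m − M = 5 log₁₀ d − 5 = 5 log₁₀(14.859) − 5 = 5.8599 − 5 = 0.8599.
m = M + (m − M) = -4.29 + 0.8599 = -3.430.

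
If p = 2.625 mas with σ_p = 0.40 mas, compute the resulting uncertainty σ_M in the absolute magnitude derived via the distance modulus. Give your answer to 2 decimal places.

M = m − 5 log₁₀ d + 5 = m + 5 log₁₀ p + 5, so ∂M/∂p = 5/(p ln 10).
σ_M = (5/ln 10) · (σ_p/p) = 2.1715 × 0.40/2.625 = 2.1715 × 0.15238 = 0.33089.

σ_M = 0.33 mag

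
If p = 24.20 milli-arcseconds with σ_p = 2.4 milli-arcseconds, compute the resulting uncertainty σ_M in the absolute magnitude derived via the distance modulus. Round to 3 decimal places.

σ_M = 0.215 mag

M = m − 5 log₁₀ d + 5 = m + 5 log₁₀ p + 5, so ∂M/∂p = 5/(p ln 10).
σ_M = (5/ln 10) · (σ_p/p) = 2.1715 × 2.4/24.20 = 2.1715 × 0.099174 = 0.21536.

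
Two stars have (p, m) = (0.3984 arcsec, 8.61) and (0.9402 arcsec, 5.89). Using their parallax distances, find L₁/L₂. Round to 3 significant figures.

L₁/L₂ = 0.455

d₁ = 1/p₁ = 1/0.3984″ = 2.51 pc; d₂ = 1/p₂ = 1/0.9402″ = 1.0636 pc.
M₁ = m₁ − 5 log₁₀ d₁ + 5 = 8.61 − 1.9984 + 5 = 11.6116.
M₂ = 5.89 − 0.1339 + 5 = 10.7561.
L₁/L₂ = 10^(0.4(M₂ − M₁)) = 10^(0.4 × (-0.8555)) = 10^(-0.34220) = 0.45478.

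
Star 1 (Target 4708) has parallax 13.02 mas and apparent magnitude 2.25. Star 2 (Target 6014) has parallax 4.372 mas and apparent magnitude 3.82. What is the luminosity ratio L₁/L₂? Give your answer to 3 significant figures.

L₁/L₂ = 0.479

d₁ = 1/p₁ = 1/0.01302″ = 76.805 pc; d₂ = 1/p₂ = 1/0.004372″ = 228.73 pc.
M₁ = m₁ − 5 log₁₀ d₁ + 5 = 2.25 − 9.4269 + 5 = -2.1769.
M₂ = 3.82 − 11.7966 + 5 = -2.9766.
L₁/L₂ = 10^(0.4(M₂ − M₁)) = 10^(0.4 × (-0.7997)) = 10^(-0.31988) = 0.47876.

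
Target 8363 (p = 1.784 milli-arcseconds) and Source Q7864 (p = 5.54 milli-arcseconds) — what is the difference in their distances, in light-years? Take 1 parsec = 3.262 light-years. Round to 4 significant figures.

1240 ly

d_A = 1/0.001784″ = 560.54 pc; d_B = 1/0.005540″ = 180.51 pc.
|d_B − d_A| = |180.51 − 560.54| = 380.03 pc = 380.03 × 3.262 ly = 1239.7 ly.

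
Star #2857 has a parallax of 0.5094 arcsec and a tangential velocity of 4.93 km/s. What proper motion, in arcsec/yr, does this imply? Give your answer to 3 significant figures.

d = 1/p = 1/0.5094″ = 1.9631 pc.
μ = v_t / (4.74 d) = 4.93 / (4.74 × 1.9631) = 4.93 / 9.3051 = 0.52982 ″/yr.

0.530 arcsec/yr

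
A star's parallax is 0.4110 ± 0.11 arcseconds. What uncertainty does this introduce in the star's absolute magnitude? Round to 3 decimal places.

M = m − 5 log₁₀ d + 5 = m + 5 log₁₀ p + 5, so ∂M/∂p = 5/(p ln 10).
σ_M = (5/ln 10) · (σ_p/p) = 2.1715 × 0.11/0.4110 = 2.1715 × 0.26764 = 0.58118.

σ_M = 0.581 mag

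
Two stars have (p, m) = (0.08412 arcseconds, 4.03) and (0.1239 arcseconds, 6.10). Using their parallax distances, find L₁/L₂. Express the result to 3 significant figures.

d₁ = 1/p₁ = 1/0.08412″ = 11.888 pc; d₂ = 1/p₂ = 1/0.1239″ = 8.071 pc.
M₁ = m₁ − 5 log₁₀ d₁ + 5 = 4.03 − 5.3755 + 5 = 3.6545.
M₂ = 6.10 − 4.5346 + 5 = 6.5654.
L₁/L₂ = 10^(0.4(M₂ − M₁)) = 10^(0.4 × 2.9109) = 10^1.16436 = 14.6.

L₁/L₂ = 14.6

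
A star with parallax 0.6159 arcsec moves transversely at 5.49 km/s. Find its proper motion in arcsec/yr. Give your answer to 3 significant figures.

0.713 arcsec/yr

d = 1/p = 1/0.6159″ = 1.6236 pc.
μ = v_t / (4.74 d) = 5.49 / (4.74 × 1.6236) = 5.49 / 7.6959 = 0.71337 ″/yr.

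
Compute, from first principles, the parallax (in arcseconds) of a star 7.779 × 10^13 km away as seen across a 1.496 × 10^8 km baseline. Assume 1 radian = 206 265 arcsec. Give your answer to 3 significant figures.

0.397 arcsec

θ ≈ B/d = (1.496 × 10^8) / (7.779 × 10^13) = 1.9231 × 10^-6 rad.
In arcseconds: 1.9231 × 10^-6 × 206265 = 0.39667″.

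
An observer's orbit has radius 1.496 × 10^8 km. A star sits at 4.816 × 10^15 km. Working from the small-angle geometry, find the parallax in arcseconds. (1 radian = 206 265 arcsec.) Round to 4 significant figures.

θ ≈ B/d = (1.496 × 10^8) / (4.816 × 10^15) = 3.1063 × 10^-8 rad.
In arcseconds: 3.1063 × 10^-8 × 206265 = 0.0064072″.

0.006407 arcsec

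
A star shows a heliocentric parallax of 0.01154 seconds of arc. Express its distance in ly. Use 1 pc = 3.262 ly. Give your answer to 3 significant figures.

283 ly

d = 1/p = 1/0.01154 = 86.655 pc.
In light-years: 86.655 × 3.262 = 282.67 ly.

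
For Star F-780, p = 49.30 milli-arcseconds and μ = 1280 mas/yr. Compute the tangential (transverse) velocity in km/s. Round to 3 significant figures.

d = 1/p = 1/0.04930″ = 20.284 pc.
μ = 1280 mas/yr = 1.28 ″/yr.
v_t = 4.74 × μ × d = 4.74 × 1.28 × 20.284 = 123.07 km/s.

123 km/s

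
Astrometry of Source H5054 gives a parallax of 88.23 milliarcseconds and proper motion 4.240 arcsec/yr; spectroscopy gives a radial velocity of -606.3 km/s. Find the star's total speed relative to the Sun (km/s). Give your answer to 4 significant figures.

647.7 km/s

d = 1/p = 1/0.08823″ = 11.334 pc.
v_t = 4.740 μ d = 4.740 × 4.240 × 11.334 = 227.79 km/s.
v = √(v_r² + v_t²) = √((-606.3)² + 227.79²) = √419488 = 647.68 km/s.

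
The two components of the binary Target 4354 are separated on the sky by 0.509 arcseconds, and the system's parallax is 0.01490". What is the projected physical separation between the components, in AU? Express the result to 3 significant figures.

34.2 AU

d = 1/p = 1/0.01490″ = 67.114 pc.
At distance d (pc), an angle of θ arcsec spans θ·d AU: s = 0.509 × 67.114 = 34.161 AU.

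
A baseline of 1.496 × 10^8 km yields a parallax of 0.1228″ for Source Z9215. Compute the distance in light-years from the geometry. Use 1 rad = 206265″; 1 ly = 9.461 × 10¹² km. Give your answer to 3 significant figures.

θ = 0.1228″ = 0.1228/206265 = 5.9535 × 10^-7 rad.
d = B/θ = (1.496 × 10^8) / (5.9535 × 10^-7) = 2.5128 × 10^14 km = (2.5128 × 10^14) / (9.461 × 10^12) ly = 26.56 ly.

26.6 ly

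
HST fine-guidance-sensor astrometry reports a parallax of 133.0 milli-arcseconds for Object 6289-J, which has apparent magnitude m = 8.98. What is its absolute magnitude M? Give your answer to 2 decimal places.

M = 9.60

d = 1/p = 1/0.1330″ = 7.5188 pc.
m − M = 5 log₁₀(7.5188) − 5 = 4.3807 − 5 = -0.6193.
M = m − (m − M) = 8.98 − (-0.6193) = 9.60.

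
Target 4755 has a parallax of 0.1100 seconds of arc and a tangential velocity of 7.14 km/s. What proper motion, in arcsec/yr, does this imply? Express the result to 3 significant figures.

0.166 arcsec/yr

d = 1/p = 1/0.1100″ = 9.0909 pc.
μ = v_t / (4.74 d) = 7.14 / (4.74 × 9.0909) = 7.14 / 43.091 = 0.1657 ″/yr.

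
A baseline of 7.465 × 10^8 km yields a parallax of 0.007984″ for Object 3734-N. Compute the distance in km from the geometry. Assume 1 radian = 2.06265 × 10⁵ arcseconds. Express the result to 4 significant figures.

1.929 × 10^16 km

θ = 0.007984″ = 0.007984/206265 = 3.8707 × 10^-8 rad.
d = B/θ = (7.465 × 10^8) / (3.8707 × 10^-8) = 1.9286 × 10^16 km.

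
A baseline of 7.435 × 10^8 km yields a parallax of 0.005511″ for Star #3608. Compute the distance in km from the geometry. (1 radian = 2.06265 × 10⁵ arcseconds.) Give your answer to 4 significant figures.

θ = 0.005511″ = 0.005511/206265 = 2.6718 × 10^-8 rad.
d = B/θ = (7.435 × 10^8) / (2.6718 × 10^-8) = 2.7828 × 10^16 km.

2.783 × 10^16 km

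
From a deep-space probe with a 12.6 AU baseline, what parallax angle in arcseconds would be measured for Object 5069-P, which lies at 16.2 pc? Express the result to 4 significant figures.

p (arcsec) = B (AU) / d (pc).
p = 12.6 / 16.2 = 0.77778 arcsec.

0.7778 arcsec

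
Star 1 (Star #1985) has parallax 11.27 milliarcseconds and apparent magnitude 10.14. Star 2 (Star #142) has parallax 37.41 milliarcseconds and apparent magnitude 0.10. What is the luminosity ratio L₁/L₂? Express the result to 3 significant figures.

L₁/L₂ = 0.00106

d₁ = 1/p₁ = 1/0.01127″ = 88.731 pc; d₂ = 1/p₂ = 1/0.03741″ = 26.731 pc.
M₁ = m₁ − 5 log₁₀ d₁ + 5 = 10.14 − 9.7404 + 5 = 5.3996.
M₂ = 0.10 − 7.1351 + 5 = -2.0351.
L₁/L₂ = 10^(0.4(M₂ − M₁)) = 10^(0.4 × (-7.4347)) = 10^(-2.97388) = 0.001062.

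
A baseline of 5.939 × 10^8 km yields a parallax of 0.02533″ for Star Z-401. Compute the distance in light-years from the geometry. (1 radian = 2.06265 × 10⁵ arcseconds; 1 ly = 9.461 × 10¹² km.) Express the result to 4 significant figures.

511.2 ly

θ = 0.02533″ = 0.02533/206265 = 1.2280 × 10^-7 rad.
d = B/θ = (5.939 × 10^8) / (1.2280 × 10^-7) = 4.8363 × 10^15 km = (4.8363 × 10^15) / (9.461 × 10^12) ly = 511.18 ly.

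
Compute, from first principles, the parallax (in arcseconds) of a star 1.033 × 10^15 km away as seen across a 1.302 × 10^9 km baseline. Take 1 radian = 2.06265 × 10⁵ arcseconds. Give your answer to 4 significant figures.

0.2600 arcsec

θ ≈ B/d = (1.302 × 10^9) / (1.033 × 10^15) = 1.2604 × 10^-6 rad.
In arcseconds: 1.2604 × 10^-6 × 206265 = 0.25998″.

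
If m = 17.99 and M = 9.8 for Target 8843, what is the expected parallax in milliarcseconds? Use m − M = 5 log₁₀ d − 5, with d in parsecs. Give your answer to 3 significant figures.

m − M = 17.99 − 9.8 = 8.19.
d = 10^((m−M)/5 + 1) = 10^2.638 = 434.51 pc.
p = 1/d = 1/434.51 = 0.0023014 arcsec = 2.3014 mas.

2.30 mas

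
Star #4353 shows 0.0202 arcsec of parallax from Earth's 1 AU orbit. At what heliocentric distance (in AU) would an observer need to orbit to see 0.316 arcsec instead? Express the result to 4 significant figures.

15.64 AU

Parallax scales linearly with baseline: p ∝ B, so B = p_target / p_Earth × 1 AU.
B = 0.316 / 0.0202 = 15.644 AU.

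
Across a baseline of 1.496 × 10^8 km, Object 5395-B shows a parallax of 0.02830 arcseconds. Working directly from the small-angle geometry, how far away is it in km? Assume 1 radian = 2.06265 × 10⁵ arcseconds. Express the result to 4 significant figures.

θ = 0.02830″ = 0.02830/206265 = 1.3720 × 10^-7 rad.
d = B/θ = (1.496 × 10^8) / (1.3720 × 10^-7) = 1.0904 × 10^15 km.

1.090 × 10^15 km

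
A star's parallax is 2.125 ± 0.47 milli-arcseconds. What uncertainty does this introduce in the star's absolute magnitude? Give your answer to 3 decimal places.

M = m − 5 log₁₀ d + 5 = m + 5 log₁₀ p + 5, so ∂M/∂p = 5/(p ln 10).
σ_M = (5/ln 10) · (σ_p/p) = 2.1715 × 0.47/2.125 = 2.1715 × 0.22118 = 0.48029.

σ_M = 0.480 mag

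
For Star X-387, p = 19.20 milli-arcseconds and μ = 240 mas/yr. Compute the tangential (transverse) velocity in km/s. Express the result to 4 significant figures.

59.25 km/s

d = 1/p = 1/0.01920″ = 52.083 pc.
μ = 240 mas/yr = 0.240 ″/yr.
v_t = 4.74 × μ × d = 4.74 × 0.240 × 52.083 = 59.25 km/s.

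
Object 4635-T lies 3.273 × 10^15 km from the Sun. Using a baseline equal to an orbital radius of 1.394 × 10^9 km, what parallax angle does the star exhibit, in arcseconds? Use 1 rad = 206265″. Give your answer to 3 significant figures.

0.0879 arcsec

θ ≈ B/d = (1.394 × 10^9) / (3.273 × 10^15) = 4.2591 × 10^-7 rad.
In arcseconds: 4.2591 × 10^-7 × 206265 = 0.08785″.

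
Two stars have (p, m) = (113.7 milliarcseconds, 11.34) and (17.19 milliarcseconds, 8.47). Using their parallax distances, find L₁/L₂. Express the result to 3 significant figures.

d₁ = 1/p₁ = 1/0.1137″ = 8.7951 pc; d₂ = 1/p₂ = 1/0.01719″ = 58.173 pc.
M₁ = m₁ − 5 log₁₀ d₁ + 5 = 11.34 − 4.7212 + 5 = 11.6188.
M₂ = 8.47 − 8.8236 + 5 = 4.6464.
L₁/L₂ = 10^(0.4(M₂ − M₁)) = 10^(0.4 × (-6.9724)) = 10^(-2.78896) = 0.0016257.

L₁/L₂ = 0.00163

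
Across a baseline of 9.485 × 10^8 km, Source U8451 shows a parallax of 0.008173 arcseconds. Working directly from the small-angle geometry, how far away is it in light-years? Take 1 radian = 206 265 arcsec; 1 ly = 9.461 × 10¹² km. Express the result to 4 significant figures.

2530 ly

θ = 0.008173″ = 0.008173/206265 = 3.9624 × 10^-8 rad.
d = B/θ = (9.485 × 10^8) / (3.9624 × 10^-8) = 2.3938 × 10^16 km = (2.3938 × 10^16) / (9.461 × 10^12) ly = 2530.2 ly.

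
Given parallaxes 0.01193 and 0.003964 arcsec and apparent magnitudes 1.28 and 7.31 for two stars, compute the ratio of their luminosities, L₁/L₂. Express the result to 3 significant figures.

d₁ = 1/p₁ = 1/0.01193″ = 83.822 pc; d₂ = 1/p₂ = 1/0.003964″ = 252.27 pc.
M₁ = m₁ − 5 log₁₀ d₁ + 5 = 1.28 − 9.6168 + 5 = -3.3368.
M₂ = 7.31 − 12.0093 + 5 = 0.3007.
L₁/L₂ = 10^(0.4(M₂ − M₁)) = 10^(0.4 × 3.6375) = 10^1.45500 = 28.51.

L₁/L₂ = 28.5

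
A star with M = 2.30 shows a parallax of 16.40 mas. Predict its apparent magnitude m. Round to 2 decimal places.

m = 6.23

d = 1/p = 1/0.01640″ = 60.976 pc.
m − M = 5 log₁₀ d − 5 = 5 log₁₀(60.976) − 5 = 8.9258 − 5 = 3.9258.
m = M + (m − M) = 2.30 + 3.9258 = 6.23.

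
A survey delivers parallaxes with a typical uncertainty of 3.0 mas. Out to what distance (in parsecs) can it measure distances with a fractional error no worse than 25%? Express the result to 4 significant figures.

83.33 pc

σ_d/d = σ_p/p, so the condition is σ_p/p ≤ 0.25, i.e. p ≥ σ_p/0.25.
p_min = 3.0/0.25 = 12 mas = 0.012 arcsec.
d_max = 1/p_min = 1/0.012 = 83.333 pc.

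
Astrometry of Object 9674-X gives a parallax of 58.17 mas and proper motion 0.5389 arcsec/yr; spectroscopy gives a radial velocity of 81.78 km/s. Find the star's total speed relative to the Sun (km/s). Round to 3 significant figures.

d = 1/p = 1/0.05817″ = 17.191 pc.
v_t = 4.740 μ d = 4.740 × 0.5389 × 17.191 = 43.912 km/s.
v = √(v_r² + v_t²) = √(81.78² + 43.912²) = √8616.23 = 92.824 km/s.

92.8 km/s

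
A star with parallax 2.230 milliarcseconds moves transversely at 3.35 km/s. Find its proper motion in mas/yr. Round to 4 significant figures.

d = 1/p = 1/0.002230″ = 448.43 pc.
μ = v_t / (4.74 d) = 3.35 / (4.74 × 448.43) = 3.35 / 2125.6 = 0.001576 ″/yr = 1.576 mas/yr.

1.576 mas/yr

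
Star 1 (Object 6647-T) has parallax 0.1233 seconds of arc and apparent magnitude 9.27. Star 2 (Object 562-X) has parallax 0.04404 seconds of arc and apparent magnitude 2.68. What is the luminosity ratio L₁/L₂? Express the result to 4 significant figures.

d₁ = 1/p₁ = 1/0.1233″ = 8.1103 pc; d₂ = 1/p₂ = 1/0.04404″ = 22.707 pc.
M₁ = m₁ − 5 log₁₀ d₁ + 5 = 9.27 − 4.5452 + 5 = 9.7248.
M₂ = 2.68 − 6.7808 + 5 = 0.8992.
L₁/L₂ = 10^(0.4(M₂ − M₁)) = 10^(0.4 × (-8.8256)) = 10^(-3.53024) = 0.00029496.

L₁/L₂ = 0.0002950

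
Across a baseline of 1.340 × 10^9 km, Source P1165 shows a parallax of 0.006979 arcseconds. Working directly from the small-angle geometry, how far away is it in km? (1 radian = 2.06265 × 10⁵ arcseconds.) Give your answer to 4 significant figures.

θ = 0.006979″ = 0.006979/206265 = 3.3835 × 10^-8 rad.
d = B/θ = (1.340 × 10^9) / (3.3835 × 10^-8) = 3.9604 × 10^16 km.

3.960 × 10^16 km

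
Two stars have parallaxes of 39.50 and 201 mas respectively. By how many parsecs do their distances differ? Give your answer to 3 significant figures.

20.3 pc

d_A = 1/0.03950″ = 25.316 pc; d_B = 1/0.2010″ = 4.9751 pc.
|d_B − d_A| = |4.9751 − 25.316| = 20.341 pc.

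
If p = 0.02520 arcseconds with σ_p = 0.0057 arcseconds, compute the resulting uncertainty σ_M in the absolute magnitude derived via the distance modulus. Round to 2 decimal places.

M = m − 5 log₁₀ d + 5 = m + 5 log₁₀ p + 5, so ∂M/∂p = 5/(p ln 10).
σ_M = (5/ln 10) · (σ_p/p) = 2.1715 × 0.0057/0.02520 = 2.1715 × 0.22619 = 0.49117.

σ_M = 0.49 mag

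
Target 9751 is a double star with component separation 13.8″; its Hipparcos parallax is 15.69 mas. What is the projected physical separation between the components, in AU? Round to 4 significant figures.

d = 1/p = 1/0.01569″ = 63.735 pc.
At distance d (pc), an angle of θ arcsec spans θ·d AU: s = 13.8 × 63.735 = 879.54 AU.

879.5 AU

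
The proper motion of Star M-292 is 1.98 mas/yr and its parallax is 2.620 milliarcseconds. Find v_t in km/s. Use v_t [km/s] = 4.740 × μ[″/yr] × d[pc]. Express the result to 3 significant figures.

d = 1/p = 1/0.002620″ = 381.68 pc.
μ = 1.98 mas/yr = 0.00198 ″/yr.
v_t = 4.74 × μ × d = 4.74 × 0.00198 × 381.68 = 3.5821 km/s.

3.58 km/s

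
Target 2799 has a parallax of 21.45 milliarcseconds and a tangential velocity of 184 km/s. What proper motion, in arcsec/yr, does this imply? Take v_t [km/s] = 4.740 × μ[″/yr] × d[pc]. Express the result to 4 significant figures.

0.8327 arcsec/yr

d = 1/p = 1/0.02145″ = 46.62 pc.
μ = v_t / (4.74 d) = 184 / (4.74 × 46.62) = 184 / 220.98 = 0.83265 ″/yr.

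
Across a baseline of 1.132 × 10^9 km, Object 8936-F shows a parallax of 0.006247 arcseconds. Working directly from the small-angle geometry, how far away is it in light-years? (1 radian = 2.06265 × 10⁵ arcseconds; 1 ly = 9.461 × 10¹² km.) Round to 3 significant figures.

θ = 0.006247″ = 0.006247/206265 = 3.0286 × 10^-8 rad.
d = B/θ = (1.132 × 10^9) / (3.0286 × 10^-8) = 3.7377 × 10^16 km = (3.7377 × 10^16) / (9.461 × 10^12) ly = 3950.6 ly.

3950 ly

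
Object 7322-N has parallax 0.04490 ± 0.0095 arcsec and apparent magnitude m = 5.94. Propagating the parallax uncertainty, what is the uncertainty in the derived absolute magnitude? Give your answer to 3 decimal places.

M = m − 5 log₁₀ d + 5 = m + 5 log₁₀ p + 5, so ∂M/∂p = 5/(p ln 10).
σ_M = (5/ln 10) · (σ_p/p) = 2.1715 × 0.0095/0.04490 = 2.1715 × 0.21158 = 0.45945.

σ_M = 0.459 mag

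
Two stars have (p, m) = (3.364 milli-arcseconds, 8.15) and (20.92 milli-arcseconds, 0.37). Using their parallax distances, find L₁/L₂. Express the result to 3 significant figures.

L₁/L₂ = 0.0299

d₁ = 1/p₁ = 1/0.003364″ = 297.27 pc; d₂ = 1/p₂ = 1/0.02092″ = 47.801 pc.
M₁ = m₁ − 5 log₁₀ d₁ + 5 = 8.15 − 12.3658 + 5 = 0.7842.
M₂ = 0.37 − 8.3972 + 5 = -3.0272.
L₁/L₂ = 10^(0.4(M₂ − M₁)) = 10^(0.4 × (-3.8114)) = 10^(-1.52456) = 0.029884.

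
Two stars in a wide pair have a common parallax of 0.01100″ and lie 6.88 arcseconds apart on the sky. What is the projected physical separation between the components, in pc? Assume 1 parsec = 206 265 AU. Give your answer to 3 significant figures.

d = 1/p = 1/0.01100″ = 90.909 pc.
At distance d (pc), an angle of θ arcsec spans θ·d AU: s = 6.88 × 90.909 = 625.45 AU.
= 625.45 / 206265 = 0.0030323 pc.

0.00303 pc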